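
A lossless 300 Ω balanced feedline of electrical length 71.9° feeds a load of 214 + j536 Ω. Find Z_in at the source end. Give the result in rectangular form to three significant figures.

Z_in ≈ 89.7 − j282 Ω

tan(βl) = tan(71.9°) = 3.06
Z_in = Z_0·(Z_L + jZ_0·tanβl)/(Z_0 + jZ_L·tanβl)
     = 300·(214 + j1450)/(-1340 + j655)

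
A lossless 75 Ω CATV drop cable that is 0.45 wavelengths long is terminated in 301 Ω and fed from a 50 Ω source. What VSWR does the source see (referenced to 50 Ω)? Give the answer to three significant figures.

βl = 2π × 0.45 = 162°
tan(βl) = -0.325
Z_in = Z_0·(Z_L + jZ_0·tanβl)/(Z_0 + jZ_L·tanβl) = 123 + j136 Ω
Γ_s = (Z_in − Z_s)/(Z_in + Z_s) = (73.2 + j136)/(173 + j136), |Γ_s| = 0.702
VSWR = (1 + |Γ_s|)/(1 − |Γ_s|)

VSWR ≈ 5.71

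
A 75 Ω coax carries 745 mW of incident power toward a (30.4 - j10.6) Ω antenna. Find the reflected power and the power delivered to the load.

P_reflected ≈ 140 mW; P_delivered ≈ 605 mW

|Γ| = |(-44.6 − j10.6)/(105.4 − j10.6)| = 0.433
|Γ|² = 0.187
P_refl = |Γ|²·P_inc = 140 mW, P_del = (1 − |Γ|²)·P_inc = 605 mW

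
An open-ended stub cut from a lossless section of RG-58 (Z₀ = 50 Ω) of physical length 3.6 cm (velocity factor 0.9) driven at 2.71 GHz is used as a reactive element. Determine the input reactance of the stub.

X_in ≈ 42.1 Ω (inductive)

λ = v/f = 0.9·c / 2.71 GHz = 0.0996 m
βl = 2π·l/λ = 2π × 0.361 = 130°
tan(βl) = -1.19
For an open-ended stub, Z_in = −jZ_0·cot(βl) = −jZ_0/tan(βl)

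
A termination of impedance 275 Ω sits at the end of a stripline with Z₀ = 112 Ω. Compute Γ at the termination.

Γ = (Z_L − Z_0)/(Z_L + Z_0) = (275 − 112)/(275 + 112) = 163/387

Γ = 0.421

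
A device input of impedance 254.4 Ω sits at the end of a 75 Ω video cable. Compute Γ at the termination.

Γ = (Z_L − Z_0)/(Z_L + Z_0) = (254.4 − 75)/(254.4 + 75) = 179.4/329.4

Γ = 0.545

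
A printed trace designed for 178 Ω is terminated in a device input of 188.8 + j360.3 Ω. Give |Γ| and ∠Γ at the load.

Γ ≈ 0.701 ∠ 43.8°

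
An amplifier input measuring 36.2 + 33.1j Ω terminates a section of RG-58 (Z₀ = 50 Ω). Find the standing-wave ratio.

Γ = (Z_L − Z_0)/(Z_L + Z_0) = (-13.8 + j33.1)/(86.2 + j33.1)
|Γ| = 35.9/92.3 = 0.388
VSWR = (1 + |Γ|)/(1 − |Γ|) = 1.39/0.612

VSWR ≈ 2.27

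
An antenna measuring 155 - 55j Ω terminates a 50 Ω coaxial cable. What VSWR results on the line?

VSWR ≈ 3.53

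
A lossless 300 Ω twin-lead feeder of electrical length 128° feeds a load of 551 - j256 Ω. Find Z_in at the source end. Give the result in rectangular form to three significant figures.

tan(βl) = tan(128°) = -1.28
Z_in = Z_0·(Z_L + jZ_0·tanβl)/(Z_0 + jZ_L·tanβl)
     = 300·(551 − j640)/(-27.7 − j705)

Z_in ≈ 263 + j245 Ω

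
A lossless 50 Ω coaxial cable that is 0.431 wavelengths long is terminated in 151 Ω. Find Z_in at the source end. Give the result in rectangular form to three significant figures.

Z_in ≈ 62.1 + j63.6 Ω

βl = 2π × 0.431 = 155°
tan(βl) = tan(155°) = -0.463
Z_in = Z_0·(Z_L + jZ_0·tanβl)/(Z_0 + jZ_L·tanβl)
     = 50·(151 − j23.1)/(50 − j69.9)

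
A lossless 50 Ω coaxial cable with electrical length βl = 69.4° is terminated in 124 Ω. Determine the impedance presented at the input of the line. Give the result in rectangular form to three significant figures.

tan(βl) = tan(69.4°) = 2.66
Z_in = Z_0·(Z_L + jZ_0·tanβl)/(Z_0 + jZ_L·tanβl)
     = 50·(124 + j133)/(50 + j330)

Z_in ≈ 22.5 − j15.4 Ω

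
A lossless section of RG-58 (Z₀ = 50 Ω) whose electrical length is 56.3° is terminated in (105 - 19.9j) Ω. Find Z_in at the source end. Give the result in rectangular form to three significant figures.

Z_in ≈ 27.4 − j19.5 Ω

tan(βl) = tan(56.3°) = 1.5
Z_in = Z_0·(Z_L + jZ_0·tanβl)/(Z_0 + jZ_L·tanβl)
     = 50·(105 + j55.1)/(79.8 + j157)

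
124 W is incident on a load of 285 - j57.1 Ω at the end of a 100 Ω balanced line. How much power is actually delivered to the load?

P_delivered ≈ 93.3 W

|Γ| = |(185 − j57.1)/(385 − j57.1)| = 0.497
|Γ|² = 0.247
P_refl = |Γ|²·P_inc = 30.7 W, P_del = (1 − |Γ|²)·P_inc = 93.3 W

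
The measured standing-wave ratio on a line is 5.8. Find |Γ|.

|Γ| ≈ 0.706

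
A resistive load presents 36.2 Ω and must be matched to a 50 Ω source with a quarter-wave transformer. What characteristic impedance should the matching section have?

Z_qwt = √(Z_0·R_L) = √(50 × 36.2) = √1810

Z_qwt ≈ 42.5 Ω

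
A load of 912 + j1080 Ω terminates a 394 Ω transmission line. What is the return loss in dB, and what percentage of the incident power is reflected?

Γ = (518 + j1080)/(1306 + j1080), |Γ| = 0.707
RL = −20·log₁₀(0.707) = 3.01 dB
P_refl/P_inc = |Γ|² = 0.5

RL ≈ 3.01 dB; 50% of incident power reflected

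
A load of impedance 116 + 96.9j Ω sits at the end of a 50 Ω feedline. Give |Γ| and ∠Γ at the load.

Γ ≈ 0.61 ∠ 25.5°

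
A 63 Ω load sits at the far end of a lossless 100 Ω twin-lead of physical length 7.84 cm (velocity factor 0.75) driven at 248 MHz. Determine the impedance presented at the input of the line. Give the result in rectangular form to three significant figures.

Z_in ≈ 75.1 + j31.8 Ω

λ = v/f = 0.75·c / 248 MHz = 0.907 m
βl = 2π·l/λ = 2π × 0.0864 = 31.1°
tan(βl) = tan(31.1°) = 0.603
Z_in = Z_0·(Z_L + jZ_0·tanβl)/(Z_0 + jZ_L·tanβl)
     = 100·(63 + j60.3)/(100 + j38)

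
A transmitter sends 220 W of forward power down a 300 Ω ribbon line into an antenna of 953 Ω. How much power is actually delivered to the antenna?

P_delivered ≈ 160 W

Γ = (953 − 300)/(953 + 300) = 0.521
|Γ|² = 0.272
P_refl = |Γ|²·P_inc = 59.8 W, P_del = (1 − |Γ|²)·P_inc = 160 W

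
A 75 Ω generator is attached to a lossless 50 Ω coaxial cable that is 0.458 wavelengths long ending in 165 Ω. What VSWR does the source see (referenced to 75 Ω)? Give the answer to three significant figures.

VSWR ≈ 2.41

βl = 2π × 0.458 = 165°
tan(βl) = -0.27
Z_in = Z_0·(Z_L + jZ_0·tanβl)/(Z_0 + jZ_L·tanβl) = 98.6 + j74.4 Ω
Γ_s = (Z_in − Z_s)/(Z_in + Z_s) = (23.6 + j74.4)/(174 + j74.4), |Γ_s| = 0.413
VSWR = (1 + |Γ_s|)/(1 − |Γ_s|)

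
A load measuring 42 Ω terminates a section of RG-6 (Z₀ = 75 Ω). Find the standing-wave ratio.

For a purely resistive load, VSWR = R_L/Z_0 or Z_0/R_L (whichever > 1) = 75/42

VSWR ≈ 1.79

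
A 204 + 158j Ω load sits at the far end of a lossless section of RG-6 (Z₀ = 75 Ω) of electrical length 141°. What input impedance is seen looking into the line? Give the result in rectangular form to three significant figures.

tan(βl) = tan(141°) = -0.81
Z_in = Z_0·(Z_L + jZ_0·tanβl)/(Z_0 + jZ_L·tanβl)
     = 75·(204 + j97.3)/(203 − j165)

Z_in ≈ 27.7 + j58.5 Ω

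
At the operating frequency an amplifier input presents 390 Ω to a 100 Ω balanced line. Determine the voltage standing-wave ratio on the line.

VSWR ≈ 3.9

For a purely resistive load, VSWR = R_L/Z_0 or Z_0/R_L (whichever > 1) = 390/100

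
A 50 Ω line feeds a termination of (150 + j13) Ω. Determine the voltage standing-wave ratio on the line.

VSWR ≈ 3.03

Γ = (Z_L − Z_0)/(Z_L + Z_0) = (100 + j13)/(200 + j13)
|Γ| = 101/200 = 0.503
VSWR = (1 + |Γ|)/(1 − |Γ|) = 1.5/0.497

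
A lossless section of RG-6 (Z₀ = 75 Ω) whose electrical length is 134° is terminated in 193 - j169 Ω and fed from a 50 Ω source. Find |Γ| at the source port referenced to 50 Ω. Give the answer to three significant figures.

tan(βl) = -1.04
Z_in = Z_0·(Z_L + jZ_0·tanβl)/(Z_0 + jZ_L·tanβl) = 45 + j95 Ω
Γ_s = (Z_in − Z_s)/(Z_in + Z_s) = (-4.95 + j95)/(95 + j95), |Γ_s| = 0.708

|Γ| ≈ 0.708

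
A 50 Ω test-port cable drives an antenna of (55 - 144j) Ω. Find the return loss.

RL ≈ 1.85 dB

Γ = (5 − j144)/(105 − j144), |Γ| = 0.808
RL = −20·log₁₀|Γ| = −20·log₁₀(0.808)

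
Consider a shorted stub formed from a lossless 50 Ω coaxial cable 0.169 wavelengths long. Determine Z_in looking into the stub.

Z_in ≈ +j89.6 Ω

βl = 2π × 0.169 = 60.8°
tan(βl) = 1.79
For a shorted stub, Z_in = jZ_0·tan(βl)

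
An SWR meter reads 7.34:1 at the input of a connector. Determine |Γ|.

|Γ| = (S − 1)/(S + 1) = (7.34 − 1)/(7.34 + 1) = 6.34/8.34

|Γ| ≈ 0.76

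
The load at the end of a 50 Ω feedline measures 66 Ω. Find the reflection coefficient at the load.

Γ = (Z_L − Z_0)/(Z_L + Z_0) = (66 − 50)/(66 + 50) = 16/116

Γ = 0.138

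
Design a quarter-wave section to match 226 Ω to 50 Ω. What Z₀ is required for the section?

Z_qwt ≈ 106 Ω

Z_qwt = √(Z_0·R_L) = √(50 × 226) = √11300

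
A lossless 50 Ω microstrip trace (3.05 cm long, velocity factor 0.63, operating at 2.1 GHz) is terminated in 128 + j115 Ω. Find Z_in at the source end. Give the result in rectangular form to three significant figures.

λ = v/f = 0.63·c / 2.1 GHz = 0.09 m
βl = 2π·l/λ = 2π × 0.339 = 122°
tan(βl) = tan(122°) = -1.6
Z_in = Z_0·(Z_L + jZ_0·tanβl)/(Z_0 + jZ_L·tanβl)
     = 50·(128 + j35)/(234 − j205)

Z_in ≈ 11.8 + j17.8 Ω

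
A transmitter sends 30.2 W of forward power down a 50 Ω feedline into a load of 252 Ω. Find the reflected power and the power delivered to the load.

P_reflected ≈ 13.5 W; P_delivered ≈ 16.7 W

Γ = (252 − 50)/(252 + 50) = 0.669
|Γ|² = 0.447
P_refl = |Γ|²·P_inc = 13.5 W, P_del = (1 − |Γ|²)·P_inc = 16.7 W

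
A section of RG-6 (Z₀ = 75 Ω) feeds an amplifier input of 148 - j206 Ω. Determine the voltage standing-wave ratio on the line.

VSWR ≈ 6.14

Γ = (Z_L − Z_0)/(Z_L + Z_0) = (73 − j206)/(223 − j206)
|Γ| = 219/304 = 0.72
VSWR = (1 + |Γ|)/(1 − |Γ|) = 1.72/0.28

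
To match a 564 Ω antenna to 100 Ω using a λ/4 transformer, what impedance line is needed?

Z_qwt = √(Z_0·R_L) = √(100 × 564) = √56400

Z_qwt ≈ 237 Ω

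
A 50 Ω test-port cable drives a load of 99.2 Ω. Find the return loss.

RL ≈ 9.64 dB

Γ = (99.2 − 50)/(99.2 + 50) = 0.33
RL = −20·log₁₀|Γ| = −20·log₁₀(0.33)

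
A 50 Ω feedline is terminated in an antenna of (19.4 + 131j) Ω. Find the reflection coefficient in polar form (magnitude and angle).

Γ ≈ 0.907 ∠ 41.1°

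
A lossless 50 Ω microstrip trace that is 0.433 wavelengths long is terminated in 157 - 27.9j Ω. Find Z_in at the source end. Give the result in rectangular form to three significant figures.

Z_in ≈ 74.2 + j72.1 Ω

βl = 2π × 0.433 = 156°
tan(βl) = tan(156°) = -0.448
Z_in = Z_0·(Z_L + jZ_0·tanβl)/(Z_0 + jZ_L·tanβl)
     = 50·(157 − j50.3)/(37.5 − j70.3)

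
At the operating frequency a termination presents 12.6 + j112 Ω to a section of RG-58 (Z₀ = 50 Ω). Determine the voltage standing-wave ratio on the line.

VSWR ≈ 24.1

Γ = (Z_L − Z_0)/(Z_L + Z_0) = (-37.4 + j112)/(62.6 + j112)
|Γ| = 118/128 = 0.92
VSWR = (1 + |Γ|)/(1 − |Γ|) = 1.92/0.0797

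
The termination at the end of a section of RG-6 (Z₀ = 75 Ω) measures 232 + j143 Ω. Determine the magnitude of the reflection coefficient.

|Γ| ≈ 0.627

Γ = (Z_L − Z_0)/(Z_L + Z_0) = (157 + j143)/(307 + j143)
|Γ| = 212/339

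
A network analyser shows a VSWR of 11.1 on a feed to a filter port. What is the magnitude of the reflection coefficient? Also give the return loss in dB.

|Γ| ≈ 0.835; return loss ≈ 1.57 dB

|Γ| = (S − 1)/(S + 1) = (11.1 − 1)/(11.1 + 1) = 10.1/12.1
RL = −20·log₁₀|Γ| = −20·log₁₀(0.835)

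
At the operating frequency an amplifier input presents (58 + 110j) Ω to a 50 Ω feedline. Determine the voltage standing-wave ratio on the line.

Γ = (Z_L − Z_0)/(Z_L + Z_0) = (8 + j110)/(108 + j110)
|Γ| = 110/154 = 0.715
VSWR = (1 + |Γ|)/(1 − |Γ|) = 1.72/0.285

VSWR ≈ 6.03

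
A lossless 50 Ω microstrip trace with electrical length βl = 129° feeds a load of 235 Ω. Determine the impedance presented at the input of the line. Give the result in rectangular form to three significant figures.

tan(βl) = tan(129°) = -1.23
Z_in = Z_0·(Z_L + jZ_0·tanβl)/(Z_0 + jZ_L·tanβl)
     = 50·(235 − j61.7)/(50 − j290)

Z_in ≈ 17.1 + j37.5 Ω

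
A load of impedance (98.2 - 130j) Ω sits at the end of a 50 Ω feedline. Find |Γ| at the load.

Γ = (Z_L − Z_0)/(Z_L + Z_0) = (48.2 − j130)/(148.2 − j130)
|Γ| = 139/197

|Γ| ≈ 0.703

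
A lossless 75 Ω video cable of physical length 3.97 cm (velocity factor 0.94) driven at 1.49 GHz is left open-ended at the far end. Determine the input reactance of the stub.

λ = v/f = 0.94·c / 1.49 GHz = 0.189 m
βl = 2π·l/λ = 2π × 0.21 = 75.5°
tan(βl) = 3.87
For an open-ended stub, Z_in = −jZ_0·cot(βl) = −jZ_0/tan(βl)

X_in ≈ -19.4 Ω (capacitive)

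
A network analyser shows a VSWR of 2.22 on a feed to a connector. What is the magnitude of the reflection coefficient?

|Γ| ≈ 0.379

|Γ| = (S − 1)/(S + 1) = (2.22 − 1)/(2.22 + 1) = 1.22/3.22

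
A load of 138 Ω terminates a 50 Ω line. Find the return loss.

Γ = (138 − 50)/(138 + 50) = 0.468
RL = −20·log₁₀|Γ| = −20·log₁₀(0.468)

RL ≈ 6.59 dB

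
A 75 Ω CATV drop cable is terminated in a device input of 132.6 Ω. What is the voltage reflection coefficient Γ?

Γ = (Z_L − Z_0)/(Z_L + Z_0) = (132.6 − 75)/(132.6 + 75) = 57.6/207.6

Γ = 0.277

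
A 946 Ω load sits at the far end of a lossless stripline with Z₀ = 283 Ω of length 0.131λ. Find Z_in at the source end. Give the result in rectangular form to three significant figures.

Z_in ≈ 146 − j222 Ω

βl = 2π × 0.131 = 47.2°
tan(βl) = tan(47.2°) = 1.08
Z_in = Z_0·(Z_L + jZ_0·tanβl)/(Z_0 + jZ_L·tanβl)
     = 283·(946 + j305)/(283 + j1020)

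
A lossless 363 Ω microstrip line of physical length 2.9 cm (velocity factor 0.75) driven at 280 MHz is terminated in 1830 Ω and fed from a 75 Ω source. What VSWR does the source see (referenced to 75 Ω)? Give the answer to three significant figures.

λ = v/f = 0.75·c / 280 MHz = 0.804 m
βl = 2π·l/λ = 2π × 0.0361 = 13°
tan(βl) = 0.231
Z_in = Z_0·(Z_L + jZ_0·tanβl)/(Z_0 + jZ_L·tanβl) = 819 − j869 Ω
Γ_s = (Z_in − Z_s)/(Z_in + Z_s) = (744 − j869)/(894 − j869), |Γ_s| = 0.918
VSWR = (1 + |Γ_s|)/(1 − |Γ_s|)

VSWR ≈ 23.3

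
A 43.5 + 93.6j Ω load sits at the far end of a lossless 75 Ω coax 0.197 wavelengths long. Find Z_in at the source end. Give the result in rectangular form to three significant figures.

βl = 2π × 0.197 = 70.9°
tan(βl) = tan(70.9°) = 2.89
Z_in = Z_0·(Z_L + jZ_0·tanβl)/(Z_0 + jZ_L·tanβl)
     = 75·(43.5 + j310)/(-196 + j126)

Z_in ≈ 42.3 − j91.8 Ω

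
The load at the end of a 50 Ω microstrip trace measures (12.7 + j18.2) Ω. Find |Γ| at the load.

|Γ| ≈ 0.636

Γ = (Z_L − Z_0)/(Z_L + Z_0) = (-37.3 + j18.2)/(62.7 + j18.2)
|Γ| = 41.5/65.3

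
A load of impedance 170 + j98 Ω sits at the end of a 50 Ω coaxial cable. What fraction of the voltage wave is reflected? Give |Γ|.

Γ = (Z_L − Z_0)/(Z_L + Z_0) = (120 + j98)/(220 + j98)
|Γ| = 155/241

|Γ| ≈ 0.643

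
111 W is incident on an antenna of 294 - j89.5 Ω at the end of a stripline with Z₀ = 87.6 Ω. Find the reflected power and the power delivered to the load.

P_reflected ≈ 36.6 W; P_delivered ≈ 74.4 W

|Γ| = |(206.4 − j89.5)/(381.6 − j89.5)| = 0.574
|Γ|² = 0.329
P_refl = |Γ|²·P_inc = 36.6 W, P_del = (1 − |Γ|²)·P_inc = 74.4 W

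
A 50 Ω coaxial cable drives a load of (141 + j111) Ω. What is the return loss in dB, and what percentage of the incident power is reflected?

RL ≈ 3.75 dB; 42.2% of incident power reflected

Γ = (91 + j111)/(191 + j111), |Γ| = 0.65
RL = −20·log₁₀(0.65) = 3.75 dB
P_refl/P_inc = |Γ|² = 0.422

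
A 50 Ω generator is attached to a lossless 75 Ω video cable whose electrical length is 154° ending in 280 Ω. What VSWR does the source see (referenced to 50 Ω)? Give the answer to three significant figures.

tan(βl) = -0.488
Z_in = Z_0·(Z_L + jZ_0·tanβl)/(Z_0 + jZ_L·tanβl) = 80.3 + j110 Ω
Γ_s = (Z_in − Z_s)/(Z_in + Z_s) = (30.3 + j110)/(130 + j110), |Γ_s| = 0.668
VSWR = (1 + |Γ_s|)/(1 − |Γ_s|)

VSWR ≈ 5.02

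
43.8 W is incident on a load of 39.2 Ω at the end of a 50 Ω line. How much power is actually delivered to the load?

P_delivered ≈ 43.2 W

Γ = (39.2 − 50)/(39.2 + 50) = -0.121
|Γ|² = 0.0147
P_refl = |Γ|²·P_inc = 0.642 W, P_del = (1 − |Γ|²)·P_inc = 43.2 W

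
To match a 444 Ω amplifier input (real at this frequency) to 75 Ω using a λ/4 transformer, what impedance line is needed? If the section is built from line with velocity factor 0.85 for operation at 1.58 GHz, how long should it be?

Z_qwt ≈ 182 Ω; length ≈ 4.03 cm

Z_qwt = √(Z_0·R_L) = √(75 × 444) = √33300
λ = 0.85·c/f = 0.161 m, so l = λ/4 = 0.0403 m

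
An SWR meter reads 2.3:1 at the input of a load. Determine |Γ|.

|Γ| ≈ 0.394

|Γ| = (S − 1)/(S + 1) = (2.3 − 1)/(2.3 + 1) = 1.3/3.3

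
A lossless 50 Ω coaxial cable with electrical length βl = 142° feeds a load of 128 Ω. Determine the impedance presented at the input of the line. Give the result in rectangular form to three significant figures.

Z_in ≈ 41.2 + j43.4 Ω

tan(βl) = tan(142°) = -0.781
Z_in = Z_0·(Z_L + jZ_0·tanβl)/(Z_0 + jZ_L·tanβl)
     = 50·(128 − j39.1)/(50 − j100)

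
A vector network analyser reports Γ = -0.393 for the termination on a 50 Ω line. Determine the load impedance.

Z_L ≈ 21.8 Ω

Z_L = Z_0·(1 + Γ)/(1 − Γ) = 50·(0.607)/(1.39)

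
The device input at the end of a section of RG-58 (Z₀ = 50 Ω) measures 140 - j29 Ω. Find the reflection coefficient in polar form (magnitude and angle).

Γ = (Z_L − Z_0)/(Z_L + Z_0) = (90 − j29)/(190 − j29)
|Γ| = 94.6/192 = 0.492

Γ ≈ 0.492 ∠ -9.18°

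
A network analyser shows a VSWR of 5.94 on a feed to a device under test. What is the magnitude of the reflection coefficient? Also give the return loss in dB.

|Γ| ≈ 0.712; return loss ≈ 2.95 dB

|Γ| = (S − 1)/(S + 1) = (5.94 − 1)/(5.94 + 1) = 4.94/6.94
RL = −20·log₁₀|Γ| = −20·log₁₀(0.712)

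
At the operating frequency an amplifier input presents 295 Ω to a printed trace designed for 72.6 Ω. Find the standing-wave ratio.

Γ = (295 − 72.6)/(295 + 72.6) = 0.605
VSWR = (1 + 0.605)/(1 − 0.605)

VSWR ≈ 4.06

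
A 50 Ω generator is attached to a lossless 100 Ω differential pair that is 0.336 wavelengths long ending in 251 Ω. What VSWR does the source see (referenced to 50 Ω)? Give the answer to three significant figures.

βl = 2π × 0.336 = 121°
tan(βl) = -1.67
Z_in = Z_0·(Z_L + jZ_0·tanβl)/(Z_0 + jZ_L·tanβl) = 51.3 + j47.7 Ω
Γ_s = (Z_in − Z_s)/(Z_in + Z_s) = (1.25 + j47.7)/(101 + j47.7), |Γ_s| = 0.427
VSWR = (1 + |Γ_s|)/(1 − |Γ_s|)

VSWR ≈ 2.49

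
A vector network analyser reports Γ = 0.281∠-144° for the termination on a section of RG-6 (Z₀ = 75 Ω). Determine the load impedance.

Z_L = Z_0·(1 + Γ)/(1 − Γ) = 75·(0.773 − j0.165)/(1.23 + j0.165)

Z_L ≈ 45 − j16.2 Ω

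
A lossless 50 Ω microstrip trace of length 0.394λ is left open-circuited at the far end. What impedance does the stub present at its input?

βl = 2π × 0.394 = 142°
tan(βl) = -0.786
For an open-circuited stub, Z_in = −jZ_0·cot(βl) = −jZ_0/tan(βl)

Z_in ≈ +j63.6 Ω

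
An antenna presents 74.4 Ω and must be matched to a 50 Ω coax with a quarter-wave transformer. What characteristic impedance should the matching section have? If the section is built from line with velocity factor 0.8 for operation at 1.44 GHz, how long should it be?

Z_qwt ≈ 61 Ω; length ≈ 4.17 cm

Z_qwt = √(Z_0·R_L) = √(50 × 74.4) = √3720
λ = 0.8·c/f = 0.167 m, so l = λ/4 = 0.0417 m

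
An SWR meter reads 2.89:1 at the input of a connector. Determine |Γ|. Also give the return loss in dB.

|Γ| = (S − 1)/(S + 1) = (2.89 − 1)/(2.89 + 1) = 1.89/3.89
RL = −20·log₁₀|Γ| = −20·log₁₀(0.486)

|Γ| ≈ 0.486; return loss ≈ 6.27 dB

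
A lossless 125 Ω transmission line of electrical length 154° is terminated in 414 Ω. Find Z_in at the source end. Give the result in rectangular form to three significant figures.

tan(βl) = tan(154°) = -0.488
Z_in = Z_0·(Z_L + jZ_0·tanβl)/(Z_0 + jZ_L·tanβl)
     = 125·(414 − j61)/(125 − j202)

Z_in ≈ 142 + j168 Ω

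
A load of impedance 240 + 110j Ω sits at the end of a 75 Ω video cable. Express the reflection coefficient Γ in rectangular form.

Γ ≈ 0.576 + j0.148

Γ = (Z_L − Z_0)/(Z_L + Z_0) = (165 + j110)/(315 + j110)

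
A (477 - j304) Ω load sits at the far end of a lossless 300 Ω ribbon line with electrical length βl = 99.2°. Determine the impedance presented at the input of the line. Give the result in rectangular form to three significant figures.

tan(βl) = tan(99.2°) = -6.17
Z_in = Z_0·(Z_L + jZ_0·tanβl)/(Z_0 + jZ_L·tanβl)
     = 300·(477 − j2160)/(-1580 − j2950)

Z_in ≈ 150 + j129 Ω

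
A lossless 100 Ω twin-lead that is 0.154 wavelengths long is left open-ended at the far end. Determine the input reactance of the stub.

X_in ≈ -68.9 Ω (capacitive)

βl = 2π × 0.154 = 55.4°
tan(βl) = 1.45
For an open-ended stub, Z_in = −jZ_0·cot(βl) = −jZ_0/tan(βl)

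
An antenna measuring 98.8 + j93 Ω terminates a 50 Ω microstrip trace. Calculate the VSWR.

Γ = (Z_L − Z_0)/(Z_L + Z_0) = (48.8 + j93)/(148.8 + j93)
|Γ| = 105/175 = 0.599
VSWR = (1 + |Γ|)/(1 − |Γ|) = 1.6/0.401

VSWR ≈ 3.98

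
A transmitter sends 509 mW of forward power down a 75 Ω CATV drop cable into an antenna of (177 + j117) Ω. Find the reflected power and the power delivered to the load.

|Γ| = |(102 + j117)/(252 + j117)| = 0.559
|Γ|² = 0.312
P_refl = |Γ|²·P_inc = 159 mW, P_del = (1 − |Γ|²)·P_inc = 350 mW

P_reflected ≈ 159 mW; P_delivered ≈ 350 mW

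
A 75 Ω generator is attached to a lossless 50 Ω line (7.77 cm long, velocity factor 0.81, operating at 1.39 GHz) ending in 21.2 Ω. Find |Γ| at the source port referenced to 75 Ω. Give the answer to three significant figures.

|Γ| ≈ 0.538

λ = v/f = 0.81·c / 1.39 GHz = 0.175 m
βl = 2π·l/λ = 2π × 0.444 = 160°
tan(βl) = -0.364
Z_in = Z_0·(Z_L + jZ_0·tanβl)/(Z_0 + jZ_L·tanβl) = 23.4 − j14.6 Ω
Γ_s = (Z_in − Z_s)/(Z_in + Z_s) = (-51.6 − j14.6)/(98.4 − j14.6), |Γ_s| = 0.538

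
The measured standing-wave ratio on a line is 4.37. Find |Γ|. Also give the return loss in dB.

|Γ| = (S − 1)/(S + 1) = (4.37 − 1)/(4.37 + 1) = 3.37/5.37
RL = −20·log₁₀|Γ| = −20·log₁₀(0.628)

|Γ| ≈ 0.628; return loss ≈ 4.05 dB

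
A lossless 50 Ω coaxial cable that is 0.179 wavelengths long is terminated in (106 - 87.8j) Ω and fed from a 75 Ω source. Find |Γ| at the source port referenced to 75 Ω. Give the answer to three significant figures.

βl = 2π × 0.179 = 64.4°
tan(βl) = 2.09
Z_in = Z_0·(Z_L + jZ_0·tanβl)/(Z_0 + jZ_L·tanβl) = 13.7 − j9.44 Ω
Γ_s = (Z_in − Z_s)/(Z_in + Z_s) = (-61.3 − j9.44)/(88.7 − j9.44), |Γ_s| = 0.695

|Γ| ≈ 0.695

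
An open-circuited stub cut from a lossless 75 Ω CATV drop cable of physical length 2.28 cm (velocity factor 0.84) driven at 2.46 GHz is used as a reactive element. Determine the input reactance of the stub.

λ = v/f = 0.84·c / 2.46 GHz = 0.102 m
βl = 2π·l/λ = 2π × 0.223 = 80.1°
tan(βl) = 5.74
For an open-circuited stub, Z_in = −jZ_0·cot(βl) = −jZ_0/tan(βl)

X_in ≈ -13.1 Ω (capacitive)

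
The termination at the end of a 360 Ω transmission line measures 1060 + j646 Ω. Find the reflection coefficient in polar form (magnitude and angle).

Γ ≈ 0.611 ∠ 18.2°

Γ = (Z_L − Z_0)/(Z_L + Z_0) = (700 + j646)/(1420 + j646)
|Γ| = 953/1560 = 0.611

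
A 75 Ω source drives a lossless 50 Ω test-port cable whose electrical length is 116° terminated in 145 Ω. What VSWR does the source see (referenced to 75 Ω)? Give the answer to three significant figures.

tan(βl) = -2.05
Z_in = Z_0·(Z_L + jZ_0·tanβl)/(Z_0 + jZ_L·tanβl) = 20.8 + j20.9 Ω
Γ_s = (Z_in − Z_s)/(Z_in + Z_s) = (-54.2 + j20.9)/(95.8 + j20.9), |Γ_s| = 0.593
VSWR = (1 + |Γ_s|)/(1 − |Γ_s|)

VSWR ≈ 3.92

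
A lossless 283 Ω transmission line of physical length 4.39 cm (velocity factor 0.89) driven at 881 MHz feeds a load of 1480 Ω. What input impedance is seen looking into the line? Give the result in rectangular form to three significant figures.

λ = v/f = 0.89·c / 881 MHz = 0.303 m
βl = 2π·l/λ = 2π × 0.145 = 52.1°
tan(βl) = tan(52.1°) = 1.29
Z_in = Z_0·(Z_L + jZ_0·tanβl)/(Z_0 + jZ_L·tanβl)
     = 283·(1480 + j364)/(283 + j1900)

Z_in ≈ 84.9 − j207 Ω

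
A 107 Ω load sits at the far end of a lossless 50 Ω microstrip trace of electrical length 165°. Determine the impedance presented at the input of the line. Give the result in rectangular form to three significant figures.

Z_in ≈ 86.3 + j36.1 Ω

tan(βl) = tan(165°) = -0.268
Z_in = Z_0·(Z_L + jZ_0·tanβl)/(Z_0 + jZ_L·tanβl)
     = 50·(107 − j13.4)/(50 − j28.7)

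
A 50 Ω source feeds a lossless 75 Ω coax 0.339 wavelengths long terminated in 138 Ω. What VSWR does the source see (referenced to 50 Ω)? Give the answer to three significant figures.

βl = 2π × 0.339 = 122°
tan(βl) = -1.6
Z_in = Z_0·(Z_L + jZ_0·tanβl)/(Z_0 + jZ_L·tanβl) = 50.8 + j29.6 Ω
Γ_s = (Z_in − Z_s)/(Z_in + Z_s) = (0.844 + j29.6)/(101 + j29.6), |Γ_s| = 0.282
VSWR = (1 + |Γ_s|)/(1 − |Γ_s|)

VSWR ≈ 1.79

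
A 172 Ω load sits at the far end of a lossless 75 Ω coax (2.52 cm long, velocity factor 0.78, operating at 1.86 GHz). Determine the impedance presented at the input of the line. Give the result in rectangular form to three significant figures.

λ = v/f = 0.78·c / 1.86 GHz = 0.126 m
βl = 2π·l/λ = 2π × 0.2 = 72.1°
tan(βl) = tan(72.1°) = 3.1
Z_in = Z_0·(Z_L + jZ_0·tanβl)/(Z_0 + jZ_L·tanβl)
     = 75·(172 + j232)/(75 + j533)

Z_in ≈ 35.4 − j19.2 Ω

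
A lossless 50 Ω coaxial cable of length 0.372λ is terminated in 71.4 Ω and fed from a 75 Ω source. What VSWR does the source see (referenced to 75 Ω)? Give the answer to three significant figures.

VSWR ≈ 1.74

βl = 2π × 0.372 = 134°
tan(βl) = -1.04
Z_in = Z_0·(Z_L + jZ_0·tanβl)/(Z_0 + jZ_L·tanβl) = 46.4 + j16.9 Ω
Γ_s = (Z_in − Z_s)/(Z_in + Z_s) = (-28.6 + j16.9)/(121 + j16.9), |Γ_s| = 0.271
VSWR = (1 + |Γ_s|)/(1 − |Γ_s|)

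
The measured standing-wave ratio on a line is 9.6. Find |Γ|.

|Γ| = (S − 1)/(S + 1) = (9.6 − 1)/(9.6 + 1) = 8.6/10.6

|Γ| ≈ 0.811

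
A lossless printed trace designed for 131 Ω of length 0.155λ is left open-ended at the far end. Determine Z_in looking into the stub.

Z_in ≈ −j89 Ω

βl = 2π × 0.155 = 55.8°
tan(βl) = 1.47
For an open-ended stub, Z_in = −jZ_0·cot(βl) = −jZ_0/tan(βl)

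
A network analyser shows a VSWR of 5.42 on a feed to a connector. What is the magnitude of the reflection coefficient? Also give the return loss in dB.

|Γ| ≈ 0.688; return loss ≈ 3.24 dB

|Γ| = (S − 1)/(S + 1) = (5.42 − 1)/(5.42 + 1) = 4.42/6.42
RL = −20·log₁₀|Γ| = −20·log₁₀(0.688)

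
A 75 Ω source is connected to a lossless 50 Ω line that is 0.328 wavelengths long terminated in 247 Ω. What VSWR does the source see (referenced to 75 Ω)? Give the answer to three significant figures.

VSWR ≈ 6.52

βl = 2π × 0.328 = 118°
tan(βl) = -1.87
Z_in = Z_0·(Z_L + jZ_0·tanβl)/(Z_0 + jZ_L·tanβl) = 12.9 + j25.3 Ω
Γ_s = (Z_in − Z_s)/(Z_in + Z_s) = (-62.1 + j25.3)/(87.9 + j25.3), |Γ_s| = 0.734
VSWR = (1 + |Γ_s|)/(1 − |Γ_s|)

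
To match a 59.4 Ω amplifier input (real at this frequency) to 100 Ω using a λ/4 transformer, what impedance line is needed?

Z_qwt = √(Z_0·R_L) = √(100 × 59.4) = √5940

Z_qwt ≈ 77.1 Ω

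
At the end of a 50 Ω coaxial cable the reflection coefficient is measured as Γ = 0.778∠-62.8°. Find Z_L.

Z_L ≈ 22.1 − j77.4 Ω

Z_L = Z_0·(1 + Γ)/(1 − Γ) = 50·(1.36 − j0.692)/(0.644 + j0.692)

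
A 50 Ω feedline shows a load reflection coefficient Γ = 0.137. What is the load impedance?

Z_L ≈ 65.9 Ω

Z_L = Z_0·(1 + Γ)/(1 − Γ) = 50·(1.14)/(0.863)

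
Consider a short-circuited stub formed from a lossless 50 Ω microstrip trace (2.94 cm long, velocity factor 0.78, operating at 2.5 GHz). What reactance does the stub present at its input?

X_in ≈ -117 Ω (capacitive)

λ = v/f = 0.78·c / 2.5 GHz = 0.0936 m
βl = 2π·l/λ = 2π × 0.314 = 113°
tan(βl) = -2.35
For a short-circuited stub, Z_in = jZ_0·tan(βl)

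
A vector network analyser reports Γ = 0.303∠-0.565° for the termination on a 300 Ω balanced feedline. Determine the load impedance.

Z_L ≈ 561 − j3.69 Ω

Z_L = Z_0·(1 + Γ)/(1 − Γ) = 300·(1.3 − j0.00299)/(0.697 + j0.00299)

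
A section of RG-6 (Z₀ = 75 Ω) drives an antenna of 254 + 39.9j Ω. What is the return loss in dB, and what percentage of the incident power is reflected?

Γ = (179 + j39.9)/(329 + j39.9), |Γ| = 0.553
RL = −20·log₁₀(0.553) = 5.14 dB
P_refl/P_inc = |Γ|² = 0.306

RL ≈ 5.14 dB; 30.6% of incident power reflected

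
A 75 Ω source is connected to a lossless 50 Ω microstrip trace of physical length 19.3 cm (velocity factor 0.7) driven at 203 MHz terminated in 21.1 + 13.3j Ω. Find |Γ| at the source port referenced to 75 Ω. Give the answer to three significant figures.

λ = v/f = 0.7·c / 203 MHz = 1.03 m
βl = 2π·l/λ = 2π × 0.187 = 67.2°
tan(βl) = 2.37
Z_in = Z_0·(Z_L + jZ_0·tanβl)/(Z_0 + jZ_L·tanβl) = 123 + j24.1 Ω
Γ_s = (Z_in − Z_s)/(Z_in + Z_s) = (47.9 + j24.1)/(198 + j24.1), |Γ_s| = 0.269

|Γ| ≈ 0.269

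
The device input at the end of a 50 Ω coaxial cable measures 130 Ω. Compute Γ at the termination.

Γ = 0.444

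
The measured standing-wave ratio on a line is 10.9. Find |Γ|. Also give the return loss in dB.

|Γ| = (S − 1)/(S + 1) = (10.9 − 1)/(10.9 + 1) = 9.9/11.9
RL = −20·log₁₀|Γ| = −20·log₁₀(0.832)

|Γ| ≈ 0.832; return loss ≈ 1.6 dB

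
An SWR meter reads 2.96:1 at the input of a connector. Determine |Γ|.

|Γ| = (S − 1)/(S + 1) = (2.96 − 1)/(2.96 + 1) = 1.96/3.96

|Γ| ≈ 0.495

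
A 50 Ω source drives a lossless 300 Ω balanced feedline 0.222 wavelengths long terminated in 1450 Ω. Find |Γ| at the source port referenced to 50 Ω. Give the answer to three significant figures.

|Γ| ≈ 0.423

βl = 2π × 0.222 = 79.9°
tan(βl) = 5.63
Z_in = Z_0·(Z_L + jZ_0·tanβl)/(Z_0 + jZ_L·tanβl) = 63.9 − j51 Ω
Γ_s = (Z_in − Z_s)/(Z_in + Z_s) = (13.9 − j51)/(114 − j51), |Γ_s| = 0.423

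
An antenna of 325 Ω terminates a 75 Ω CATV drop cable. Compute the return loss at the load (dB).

RL ≈ 4.08 dB

Γ = (325 − 75)/(325 + 75) = 0.625
RL = −20·log₁₀|Γ| = −20·log₁₀(0.625)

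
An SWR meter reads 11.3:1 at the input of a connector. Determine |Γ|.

|Γ| = (S − 1)/(S + 1) = (11.3 − 1)/(11.3 + 1) = 10.3/12.3

|Γ| ≈ 0.837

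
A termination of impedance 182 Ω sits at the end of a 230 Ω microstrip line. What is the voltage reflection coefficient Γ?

Γ = (Z_L − Z_0)/(Z_L + Z_0) = (182 − 230)/(182 + 230) = -48/412

Γ = -0.117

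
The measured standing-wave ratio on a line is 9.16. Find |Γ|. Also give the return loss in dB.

|Γ| = (S − 1)/(S + 1) = (9.16 − 1)/(9.16 + 1) = 8.16/10.2
RL = −20·log₁₀|Γ| = −20·log₁₀(0.803)

|Γ| ≈ 0.803; return loss ≈ 1.9 dB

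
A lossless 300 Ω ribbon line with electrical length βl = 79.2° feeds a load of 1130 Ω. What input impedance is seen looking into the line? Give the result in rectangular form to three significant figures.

Z_in ≈ 82.3 − j53.1 Ω

tan(βl) = tan(79.2°) = 5.24
Z_in = Z_0·(Z_L + jZ_0·tanβl)/(Z_0 + jZ_L·tanβl)
     = 300·(1130 + j1570)/(300 + j5920)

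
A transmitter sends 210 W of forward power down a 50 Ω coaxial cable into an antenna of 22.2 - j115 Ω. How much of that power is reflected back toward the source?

P_reflected ≈ 159 W

|Γ| = |(-27.8 − j115)/(72.2 − j115)| = 0.871
|Γ|² = 0.759
P_refl = |Γ|²·P_inc = 159 W, P_del = (1 − |Γ|²)·P_inc = 50.6 W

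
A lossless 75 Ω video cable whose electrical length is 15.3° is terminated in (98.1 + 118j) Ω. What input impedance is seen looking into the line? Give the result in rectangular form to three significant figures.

Z_in ≈ 233 + j96.8 Ω

tan(βl) = tan(15.3°) = 0.274
Z_in = Z_0·(Z_L + jZ_0·tanβl)/(Z_0 + jZ_L·tanβl)
     = 75·(98.1 + j139)/(42.7 + j26.8)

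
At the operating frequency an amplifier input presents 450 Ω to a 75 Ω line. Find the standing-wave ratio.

VSWR ≈ 6

Γ = (450 − 75)/(450 + 75) = 0.714
VSWR = (1 + 0.714)/(1 − 0.714)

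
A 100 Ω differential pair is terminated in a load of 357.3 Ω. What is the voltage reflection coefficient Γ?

Γ = 0.563

Γ = (Z_L − Z_0)/(Z_L + Z_0) = (357.3 − 100)/(357.3 + 100) = 257.3/457.3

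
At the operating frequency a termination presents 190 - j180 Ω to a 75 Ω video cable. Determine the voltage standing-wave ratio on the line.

Γ = (Z_L − Z_0)/(Z_L + Z_0) = (115 − j180)/(265 − j180)
|Γ| = 214/320 = 0.667
VSWR = (1 + |Γ|)/(1 − |Γ|) = 1.67/0.333

VSWR ≈ 5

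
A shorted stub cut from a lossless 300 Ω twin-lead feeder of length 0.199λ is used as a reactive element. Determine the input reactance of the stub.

X_in ≈ 904 Ω (inductive)

βl = 2π × 0.199 = 71.6°
tan(βl) = 3.01
For a shorted stub, Z_in = jZ_0·tan(βl)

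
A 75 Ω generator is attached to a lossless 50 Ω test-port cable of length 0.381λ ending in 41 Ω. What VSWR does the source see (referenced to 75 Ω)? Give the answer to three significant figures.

VSWR ≈ 1.6

βl = 2π × 0.381 = 137°
tan(βl) = -0.927
Z_in = Z_0·(Z_L + jZ_0·tanβl)/(Z_0 + jZ_L·tanβl) = 48.3 − j9.62 Ω
Γ_s = (Z_in − Z_s)/(Z_in + Z_s) = (-26.7 − j9.62)/(123 − j9.62), |Γ_s| = 0.229
VSWR = (1 + |Γ_s|)/(1 − |Γ_s|)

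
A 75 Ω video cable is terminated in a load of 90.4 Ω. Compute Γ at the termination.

Γ = (Z_L − Z_0)/(Z_L + Z_0) = (90.4 − 75)/(90.4 + 75) = 15.4/165.4

Γ = 0.0931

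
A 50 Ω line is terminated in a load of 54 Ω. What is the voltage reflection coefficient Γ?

Γ = 0.0385

Γ = (Z_L − Z_0)/(Z_L + Z_0) = (54 − 50)/(54 + 50) = 4/104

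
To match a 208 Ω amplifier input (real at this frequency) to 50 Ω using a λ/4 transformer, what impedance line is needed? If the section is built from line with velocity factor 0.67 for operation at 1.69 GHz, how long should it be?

Z_qwt ≈ 102 Ω; length ≈ 2.97 cm

Z_qwt = √(Z_0·R_L) = √(50 × 208) = √10400
λ = 0.67·c/f = 0.119 m, so l = λ/4 = 0.0297 m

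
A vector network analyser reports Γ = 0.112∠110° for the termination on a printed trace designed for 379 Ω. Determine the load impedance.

Z_L ≈ 344 + j73.2 Ω

Z_L = Z_0·(1 + Γ)/(1 − Γ) = 379·(0.962 + j0.105)/(1.04 − j0.105)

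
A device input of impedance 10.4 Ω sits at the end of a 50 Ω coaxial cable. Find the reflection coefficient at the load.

Γ = -0.656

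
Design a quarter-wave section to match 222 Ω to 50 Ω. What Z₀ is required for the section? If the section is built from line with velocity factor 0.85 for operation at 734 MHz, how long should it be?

Z_qwt = √(Z_0·R_L) = √(50 × 222) = √11100
λ = 0.85·c/f = 0.347 m, so l = λ/4 = 0.0869 m

Z_qwt ≈ 105 Ω; length ≈ 8.69 cm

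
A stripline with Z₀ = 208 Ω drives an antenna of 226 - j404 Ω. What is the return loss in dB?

RL ≈ 3.32 dB

Γ = (18 − j404)/(434 − j404), |Γ| = 0.682
RL = −20·log₁₀|Γ| = −20·log₁₀(0.682)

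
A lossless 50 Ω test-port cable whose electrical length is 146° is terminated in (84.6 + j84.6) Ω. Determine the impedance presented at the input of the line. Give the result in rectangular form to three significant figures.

Z_in ≈ 20.9 + j34.9 Ω

tan(βl) = tan(146°) = -0.675
Z_in = Z_0·(Z_L + jZ_0·tanβl)/(Z_0 + jZ_L·tanβl)
     = 50·(84.6 + j50.9)/(107 − j57.1)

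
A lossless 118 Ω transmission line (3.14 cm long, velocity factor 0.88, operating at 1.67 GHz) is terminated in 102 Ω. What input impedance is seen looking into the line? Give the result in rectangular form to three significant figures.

λ = v/f = 0.88·c / 1.67 GHz = 0.158 m
βl = 2π·l/λ = 2π × 0.199 = 71.5°
tan(βl) = tan(71.5°) = 2.99
Z_in = Z_0·(Z_L + jZ_0·tanβl)/(Z_0 + jZ_L·tanβl)
     = 118·(102 + j353)/(118 + j305)

Z_in ≈ 132 + j11.6 Ω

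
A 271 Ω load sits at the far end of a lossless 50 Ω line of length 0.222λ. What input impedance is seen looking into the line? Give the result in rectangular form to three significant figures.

Z_in ≈ 9.51 − j8.58 Ω

βl = 2π × 0.222 = 79.9°
tan(βl) = tan(79.9°) = 5.63
Z_in = Z_0·(Z_L + jZ_0·tanβl)/(Z_0 + jZ_L·tanβl)
     = 50·(271 + j281)/(50 + j1520)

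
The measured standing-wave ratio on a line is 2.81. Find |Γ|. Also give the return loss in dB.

|Γ| ≈ 0.475; return loss ≈ 6.46 dB

|Γ| = (S − 1)/(S + 1) = (2.81 − 1)/(2.81 + 1) = 1.81/3.81
RL = −20·log₁₀|Γ| = −20·log₁₀(0.475)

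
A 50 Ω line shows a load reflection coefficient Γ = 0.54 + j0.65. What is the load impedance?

Z_L = Z_0·(1 + Γ)/(1 − Γ) = 50·(1.54 + j0.65)/(0.46 − j0.65)

Z_L ≈ 22.5 + j103 Ω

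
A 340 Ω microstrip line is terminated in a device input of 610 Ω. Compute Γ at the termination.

Γ = (Z_L − Z_0)/(Z_L + Z_0) = (610 − 340)/(610 + 340) = 270/950

Γ = 0.284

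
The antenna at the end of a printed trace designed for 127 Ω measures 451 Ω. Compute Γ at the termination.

Γ = 0.561

Γ = (Z_L − Z_0)/(Z_L + Z_0) = (451 − 127)/(451 + 127) = 324/578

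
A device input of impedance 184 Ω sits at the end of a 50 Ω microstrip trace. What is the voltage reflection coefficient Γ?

Γ = (Z_L − Z_0)/(Z_L + Z_0) = (184 − 50)/(184 + 50) = 134/234

Γ = 0.573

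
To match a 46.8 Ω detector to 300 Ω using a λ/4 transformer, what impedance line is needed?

Z_qwt = √(Z_0·R_L) = √(300 × 46.8) = √14040

Z_qwt ≈ 118 Ω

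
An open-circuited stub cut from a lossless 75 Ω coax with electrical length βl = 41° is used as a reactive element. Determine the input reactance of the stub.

X_in ≈ -86.3 Ω (capacitive)

tan(βl) = 0.869
For an open-circuited stub, Z_in = −jZ_0·cot(βl) = −jZ_0/tan(βl)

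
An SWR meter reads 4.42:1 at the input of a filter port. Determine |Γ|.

|Γ| ≈ 0.631

|Γ| = (S − 1)/(S + 1) = (4.42 − 1)/(4.42 + 1) = 3.42/5.42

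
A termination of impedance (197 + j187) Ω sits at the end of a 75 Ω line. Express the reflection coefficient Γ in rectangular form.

Γ ≈ 0.626 + j0.257

Γ = (Z_L − Z_0)/(Z_L + Z_0) = (122 + j187)/(272 + j187)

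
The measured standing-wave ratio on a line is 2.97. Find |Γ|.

|Γ| = (S − 1)/(S + 1) = (2.97 − 1)/(2.97 + 1) = 1.97/3.97

|Γ| ≈ 0.496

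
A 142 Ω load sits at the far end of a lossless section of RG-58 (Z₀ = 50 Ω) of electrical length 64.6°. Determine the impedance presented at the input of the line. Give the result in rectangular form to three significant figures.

tan(βl) = tan(64.6°) = 2.11
Z_in = Z_0·(Z_L + jZ_0·tanβl)/(Z_0 + jZ_L·tanβl)
     = 50·(142 + j105)/(50 + j299)

Z_in ≈ 21 − j20.2 Ω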